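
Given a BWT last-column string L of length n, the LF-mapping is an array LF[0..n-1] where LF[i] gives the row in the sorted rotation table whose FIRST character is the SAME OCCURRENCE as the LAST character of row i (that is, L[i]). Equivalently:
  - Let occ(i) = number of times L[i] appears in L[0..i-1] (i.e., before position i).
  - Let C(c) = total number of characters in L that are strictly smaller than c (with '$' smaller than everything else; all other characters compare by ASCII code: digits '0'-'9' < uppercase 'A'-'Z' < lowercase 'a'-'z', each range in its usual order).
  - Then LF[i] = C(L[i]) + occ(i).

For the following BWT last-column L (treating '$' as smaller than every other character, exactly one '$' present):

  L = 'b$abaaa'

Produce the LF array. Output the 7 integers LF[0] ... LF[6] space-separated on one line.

Answer: 5 0 1 6 2 3 4

Derivation:
Char counts: '$':1, 'a':4, 'b':2
C (first-col start): C('$')=0, C('a')=1, C('b')=5
L[0]='b': occ=0, LF[0]=C('b')+0=5+0=5
L[1]='$': occ=0, LF[1]=C('$')+0=0+0=0
L[2]='a': occ=0, LF[2]=C('a')+0=1+0=1
L[3]='b': occ=1, LF[3]=C('b')+1=5+1=6
L[4]='a': occ=1, LF[4]=C('a')+1=1+1=2
L[5]='a': occ=2, LF[5]=C('a')+2=1+2=3
L[6]='a': occ=3, LF[6]=C('a')+3=1+3=4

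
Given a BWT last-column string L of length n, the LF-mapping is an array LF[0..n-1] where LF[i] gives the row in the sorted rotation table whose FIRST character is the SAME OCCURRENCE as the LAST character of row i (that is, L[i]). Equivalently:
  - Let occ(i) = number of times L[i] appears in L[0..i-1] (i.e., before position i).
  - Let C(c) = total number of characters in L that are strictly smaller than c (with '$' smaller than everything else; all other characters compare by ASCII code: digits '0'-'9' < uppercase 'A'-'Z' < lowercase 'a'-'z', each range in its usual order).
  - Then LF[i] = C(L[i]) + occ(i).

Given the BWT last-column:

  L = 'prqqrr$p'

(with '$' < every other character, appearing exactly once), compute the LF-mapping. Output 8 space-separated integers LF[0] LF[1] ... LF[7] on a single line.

Answer: 1 5 3 4 6 7 0 2

Derivation:
Char counts: '$':1, 'p':2, 'q':2, 'r':3
C (first-col start): C('$')=0, C('p')=1, C('q')=3, C('r')=5
L[0]='p': occ=0, LF[0]=C('p')+0=1+0=1
L[1]='r': occ=0, LF[1]=C('r')+0=5+0=5
L[2]='q': occ=0, LF[2]=C('q')+0=3+0=3
L[3]='q': occ=1, LF[3]=C('q')+1=3+1=4
L[4]='r': occ=1, LF[4]=C('r')+1=5+1=6
L[5]='r': occ=2, LF[5]=C('r')+2=5+2=7
L[6]='$': occ=0, LF[6]=C('$')+0=0+0=0
L[7]='p': occ=1, LF[7]=C('p')+1=1+1=2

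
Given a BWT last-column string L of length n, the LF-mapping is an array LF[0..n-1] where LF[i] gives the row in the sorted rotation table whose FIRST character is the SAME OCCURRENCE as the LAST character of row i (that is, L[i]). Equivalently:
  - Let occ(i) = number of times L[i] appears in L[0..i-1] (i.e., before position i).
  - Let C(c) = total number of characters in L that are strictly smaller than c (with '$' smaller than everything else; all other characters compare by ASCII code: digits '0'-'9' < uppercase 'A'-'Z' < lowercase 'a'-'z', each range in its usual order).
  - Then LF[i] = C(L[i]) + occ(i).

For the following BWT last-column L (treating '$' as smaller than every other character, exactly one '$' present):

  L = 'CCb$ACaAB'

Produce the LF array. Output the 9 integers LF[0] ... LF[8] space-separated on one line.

Answer: 4 5 8 0 1 6 7 2 3

Derivation:
Char counts: '$':1, 'A':2, 'B':1, 'C':3, 'a':1, 'b':1
C (first-col start): C('$')=0, C('A')=1, C('B')=3, C('C')=4, C('a')=7, C('b')=8
L[0]='C': occ=0, LF[0]=C('C')+0=4+0=4
L[1]='C': occ=1, LF[1]=C('C')+1=4+1=5
L[2]='b': occ=0, LF[2]=C('b')+0=8+0=8
L[3]='$': occ=0, LF[3]=C('$')+0=0+0=0
L[4]='A': occ=0, LF[4]=C('A')+0=1+0=1
L[5]='C': occ=2, LF[5]=C('C')+2=4+2=6
L[6]='a': occ=0, LF[6]=C('a')+0=7+0=7
L[7]='A': occ=1, LF[7]=C('A')+1=1+1=2
L[8]='B': occ=0, LF[8]=C('B')+0=3+0=3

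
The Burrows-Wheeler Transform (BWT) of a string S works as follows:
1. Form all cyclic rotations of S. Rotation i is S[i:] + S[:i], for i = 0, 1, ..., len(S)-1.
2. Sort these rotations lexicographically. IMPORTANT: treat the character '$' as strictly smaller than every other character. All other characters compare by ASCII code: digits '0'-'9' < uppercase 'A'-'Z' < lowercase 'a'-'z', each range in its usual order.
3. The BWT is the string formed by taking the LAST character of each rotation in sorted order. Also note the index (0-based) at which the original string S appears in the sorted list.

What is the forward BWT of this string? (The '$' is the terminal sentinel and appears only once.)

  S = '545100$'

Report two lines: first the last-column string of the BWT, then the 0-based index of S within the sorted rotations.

Answer: 001554$
6

Derivation:
All 7 rotations (rotation i = S[i:]+S[:i]):
  rot[0] = 545100$
  rot[1] = 45100$5
  rot[2] = 5100$54
  rot[3] = 100$545
  rot[4] = 00$5451
  rot[5] = 0$54510
  rot[6] = $545100
Sorted (with $ < everything):
  sorted[0] = $545100  (last char: '0')
  sorted[1] = 0$54510  (last char: '0')
  sorted[2] = 00$5451  (last char: '1')
  sorted[3] = 100$545  (last char: '5')
  sorted[4] = 45100$5  (last char: '5')
  sorted[5] = 5100$54  (last char: '4')
  sorted[6] = 545100$  (last char: '$')
Last column: 001554$
Original string S is at sorted index 6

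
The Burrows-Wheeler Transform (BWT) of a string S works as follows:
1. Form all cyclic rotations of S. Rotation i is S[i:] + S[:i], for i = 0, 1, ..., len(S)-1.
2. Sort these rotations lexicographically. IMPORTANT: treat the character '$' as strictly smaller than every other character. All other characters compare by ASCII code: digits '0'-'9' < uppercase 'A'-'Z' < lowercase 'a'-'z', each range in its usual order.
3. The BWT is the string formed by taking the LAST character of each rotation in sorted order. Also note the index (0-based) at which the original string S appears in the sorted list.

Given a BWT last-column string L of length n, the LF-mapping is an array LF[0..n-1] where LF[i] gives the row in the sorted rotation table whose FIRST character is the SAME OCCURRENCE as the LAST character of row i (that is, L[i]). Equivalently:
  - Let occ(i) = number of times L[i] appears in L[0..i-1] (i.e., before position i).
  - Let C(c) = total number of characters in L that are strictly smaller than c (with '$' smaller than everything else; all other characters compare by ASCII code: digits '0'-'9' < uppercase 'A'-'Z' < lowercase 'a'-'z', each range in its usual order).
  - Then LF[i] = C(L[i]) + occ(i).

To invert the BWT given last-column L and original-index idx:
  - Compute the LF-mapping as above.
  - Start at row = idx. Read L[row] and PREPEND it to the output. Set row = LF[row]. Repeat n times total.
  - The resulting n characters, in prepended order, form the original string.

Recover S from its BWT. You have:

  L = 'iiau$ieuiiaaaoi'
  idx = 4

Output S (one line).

Answer: aouaiuiaaiiiei$

Derivation:
LF mapping: 6 7 1 13 0 8 5 14 9 10 2 3 4 12 11
Walk LF starting at row 4, prepending L[row]:
  step 1: row=4, L[4]='$', prepend. Next row=LF[4]=0
  step 2: row=0, L[0]='i', prepend. Next row=LF[0]=6
  step 3: row=6, L[6]='e', prepend. Next row=LF[6]=5
  step 4: row=5, L[5]='i', prepend. Next row=LF[5]=8
  step 5: row=8, L[8]='i', prepend. Next row=LF[8]=9
  step 6: row=9, L[9]='i', prepend. Next row=LF[9]=10
  step 7: row=10, L[10]='a', prepend. Next row=LF[10]=2
  step 8: row=2, L[2]='a', prepend. Next row=LF[2]=1
  step 9: row=1, L[1]='i', prepend. Next row=LF[1]=7
  step 10: row=7, L[7]='u', prepend. Next row=LF[7]=14
  step 11: row=14, L[14]='i', prepend. Next row=LF[14]=11
  step 12: row=11, L[11]='a', prepend. Next row=LF[11]=3
  step 13: row=3, L[3]='u', prepend. Next row=LF[3]=13
  step 14: row=13, L[13]='o', prepend. Next row=LF[13]=12
  step 15: row=12, L[12]='a', prepend. Next row=LF[12]=4
Reversed output: aouaiuiaaiiiei$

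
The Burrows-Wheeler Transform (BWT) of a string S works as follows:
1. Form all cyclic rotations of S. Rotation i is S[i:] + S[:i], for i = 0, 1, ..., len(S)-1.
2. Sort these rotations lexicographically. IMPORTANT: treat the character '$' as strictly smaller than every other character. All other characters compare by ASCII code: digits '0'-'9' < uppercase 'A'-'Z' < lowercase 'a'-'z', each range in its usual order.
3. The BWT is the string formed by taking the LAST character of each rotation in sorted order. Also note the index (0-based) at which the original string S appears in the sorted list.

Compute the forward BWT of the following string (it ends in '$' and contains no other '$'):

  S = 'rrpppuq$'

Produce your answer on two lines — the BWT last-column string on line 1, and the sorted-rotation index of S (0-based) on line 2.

Answer: qrppur$p
6

Derivation:
All 8 rotations (rotation i = S[i:]+S[:i]):
  rot[0] = rrpppuq$
  rot[1] = rpppuq$r
  rot[2] = pppuq$rr
  rot[3] = ppuq$rrp
  rot[4] = puq$rrpp
  rot[5] = uq$rrppp
  rot[6] = q$rrpppu
  rot[7] = $rrpppuq
Sorted (with $ < everything):
  sorted[0] = $rrpppuq  (last char: 'q')
  sorted[1] = pppuq$rr  (last char: 'r')
  sorted[2] = ppuq$rrp  (last char: 'p')
  sorted[3] = puq$rrpp  (last char: 'p')
  sorted[4] = q$rrpppu  (last char: 'u')
  sorted[5] = rpppuq$r  (last char: 'r')
  sorted[6] = rrpppuq$  (last char: '$')
  sorted[7] = uq$rrppp  (last char: 'p')
Last column: qrppur$p
Original string S is at sorted index 6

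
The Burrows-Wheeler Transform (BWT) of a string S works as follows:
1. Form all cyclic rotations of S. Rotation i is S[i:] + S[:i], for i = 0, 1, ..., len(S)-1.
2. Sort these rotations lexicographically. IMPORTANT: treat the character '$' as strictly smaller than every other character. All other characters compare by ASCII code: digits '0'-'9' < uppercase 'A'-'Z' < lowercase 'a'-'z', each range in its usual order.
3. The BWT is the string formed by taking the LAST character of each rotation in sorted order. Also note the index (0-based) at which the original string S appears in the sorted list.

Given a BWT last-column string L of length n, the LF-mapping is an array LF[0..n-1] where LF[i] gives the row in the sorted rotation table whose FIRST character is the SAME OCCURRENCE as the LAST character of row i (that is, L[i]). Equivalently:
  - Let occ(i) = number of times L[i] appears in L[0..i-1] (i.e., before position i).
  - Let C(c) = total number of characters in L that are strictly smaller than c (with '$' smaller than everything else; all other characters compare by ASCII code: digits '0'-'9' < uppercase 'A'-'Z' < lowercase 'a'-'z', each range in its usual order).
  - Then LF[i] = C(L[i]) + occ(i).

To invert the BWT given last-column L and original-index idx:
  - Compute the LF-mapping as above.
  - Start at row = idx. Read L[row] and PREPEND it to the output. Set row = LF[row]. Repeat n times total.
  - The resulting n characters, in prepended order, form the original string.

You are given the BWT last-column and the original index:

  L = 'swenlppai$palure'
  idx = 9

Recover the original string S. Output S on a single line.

Answer: pineapplewalrus$

Derivation:
LF mapping: 13 15 3 8 6 9 10 1 5 0 11 2 7 14 12 4
Walk LF starting at row 9, prepending L[row]:
  step 1: row=9, L[9]='$', prepend. Next row=LF[9]=0
  step 2: row=0, L[0]='s', prepend. Next row=LF[0]=13
  step 3: row=13, L[13]='u', prepend. Next row=LF[13]=14
  step 4: row=14, L[14]='r', prepend. Next row=LF[14]=12
  step 5: row=12, L[12]='l', prepend. Next row=LF[12]=7
  step 6: row=7, L[7]='a', prepend. Next row=LF[7]=1
  step 7: row=1, L[1]='w', prepend. Next row=LF[1]=15
  step 8: row=15, L[15]='e', prepend. Next row=LF[15]=4
  step 9: row=4, L[4]='l', prepend. Next row=LF[4]=6
  step 10: row=6, L[6]='p', prepend. Next row=LF[6]=10
  step 11: row=10, L[10]='p', prepend. Next row=LF[10]=11
  step 12: row=11, L[11]='a', prepend. Next row=LF[11]=2
  step 13: row=2, L[2]='e', prepend. Next row=LF[2]=3
  step 14: row=3, L[3]='n', prepend. Next row=LF[3]=8
  step 15: row=8, L[8]='i', prepend. Next row=LF[8]=5
  step 16: row=5, L[5]='p', prepend. Next row=LF[5]=9
Reversed output: pineapplewalrus$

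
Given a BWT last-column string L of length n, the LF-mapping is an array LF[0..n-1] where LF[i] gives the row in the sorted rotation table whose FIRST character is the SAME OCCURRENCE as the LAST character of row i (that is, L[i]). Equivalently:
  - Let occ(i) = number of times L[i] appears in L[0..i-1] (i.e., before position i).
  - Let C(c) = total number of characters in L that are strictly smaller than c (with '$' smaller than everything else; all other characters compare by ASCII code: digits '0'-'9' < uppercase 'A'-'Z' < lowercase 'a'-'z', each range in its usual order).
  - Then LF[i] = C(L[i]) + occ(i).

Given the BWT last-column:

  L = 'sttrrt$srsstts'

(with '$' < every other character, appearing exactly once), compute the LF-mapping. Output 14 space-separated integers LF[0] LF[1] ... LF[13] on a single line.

Char counts: '$':1, 'r':3, 's':5, 't':5
C (first-col start): C('$')=0, C('r')=1, C('s')=4, C('t')=9
L[0]='s': occ=0, LF[0]=C('s')+0=4+0=4
L[1]='t': occ=0, LF[1]=C('t')+0=9+0=9
L[2]='t': occ=1, LF[2]=C('t')+1=9+1=10
L[3]='r': occ=0, LF[3]=C('r')+0=1+0=1
L[4]='r': occ=1, LF[4]=C('r')+1=1+1=2
L[5]='t': occ=2, LF[5]=C('t')+2=9+2=11
L[6]='$': occ=0, LF[6]=C('$')+0=0+0=0
L[7]='s': occ=1, LF[7]=C('s')+1=4+1=5
L[8]='r': occ=2, LF[8]=C('r')+2=1+2=3
L[9]='s': occ=2, LF[9]=C('s')+2=4+2=6
L[10]='s': occ=3, LF[10]=C('s')+3=4+3=7
L[11]='t': occ=3, LF[11]=C('t')+3=9+3=12
L[12]='t': occ=4, LF[12]=C('t')+4=9+4=13
L[13]='s': occ=4, LF[13]=C('s')+4=4+4=8

Answer: 4 9 10 1 2 11 0 5 3 6 7 12 13 8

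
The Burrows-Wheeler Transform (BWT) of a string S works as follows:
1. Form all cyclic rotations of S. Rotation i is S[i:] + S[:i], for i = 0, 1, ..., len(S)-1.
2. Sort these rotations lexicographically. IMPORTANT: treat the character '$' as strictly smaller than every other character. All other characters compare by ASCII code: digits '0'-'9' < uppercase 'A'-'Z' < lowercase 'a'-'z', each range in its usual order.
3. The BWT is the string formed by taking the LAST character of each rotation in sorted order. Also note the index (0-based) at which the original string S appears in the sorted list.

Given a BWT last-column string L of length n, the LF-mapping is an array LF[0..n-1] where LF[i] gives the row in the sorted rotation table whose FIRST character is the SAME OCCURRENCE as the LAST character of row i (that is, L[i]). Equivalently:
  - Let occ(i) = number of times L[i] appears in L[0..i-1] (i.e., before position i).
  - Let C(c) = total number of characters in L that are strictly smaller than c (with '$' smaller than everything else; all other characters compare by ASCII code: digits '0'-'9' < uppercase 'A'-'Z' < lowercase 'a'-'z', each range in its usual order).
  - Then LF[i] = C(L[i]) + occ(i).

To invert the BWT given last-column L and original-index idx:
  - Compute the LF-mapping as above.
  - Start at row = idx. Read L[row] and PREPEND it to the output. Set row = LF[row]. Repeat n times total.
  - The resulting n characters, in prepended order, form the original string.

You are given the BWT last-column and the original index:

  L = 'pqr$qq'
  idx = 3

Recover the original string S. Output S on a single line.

Answer: qqrqp$

Derivation:
LF mapping: 1 2 5 0 3 4
Walk LF starting at row 3, prepending L[row]:
  step 1: row=3, L[3]='$', prepend. Next row=LF[3]=0
  step 2: row=0, L[0]='p', prepend. Next row=LF[0]=1
  step 3: row=1, L[1]='q', prepend. Next row=LF[1]=2
  step 4: row=2, L[2]='r', prepend. Next row=LF[2]=5
  step 5: row=5, L[5]='q', prepend. Next row=LF[5]=4
  step 6: row=4, L[4]='q', prepend. Next row=LF[4]=3
Reversed output: qqrqp$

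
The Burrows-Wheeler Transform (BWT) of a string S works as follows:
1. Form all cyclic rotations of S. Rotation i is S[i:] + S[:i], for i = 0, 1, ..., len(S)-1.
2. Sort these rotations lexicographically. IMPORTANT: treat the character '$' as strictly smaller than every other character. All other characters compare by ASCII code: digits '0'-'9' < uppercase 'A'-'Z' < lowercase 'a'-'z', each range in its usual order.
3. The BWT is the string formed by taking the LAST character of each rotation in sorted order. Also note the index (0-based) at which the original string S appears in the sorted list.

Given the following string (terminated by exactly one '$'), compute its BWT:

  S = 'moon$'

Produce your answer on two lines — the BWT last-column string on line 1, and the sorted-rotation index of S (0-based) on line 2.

All 5 rotations (rotation i = S[i:]+S[:i]):
  rot[0] = moon$
  rot[1] = oon$m
  rot[2] = on$mo
  rot[3] = n$moo
  rot[4] = $moon
Sorted (with $ < everything):
  sorted[0] = $moon  (last char: 'n')
  sorted[1] = moon$  (last char: '$')
  sorted[2] = n$moo  (last char: 'o')
  sorted[3] = on$mo  (last char: 'o')
  sorted[4] = oon$m  (last char: 'm')
Last column: n$oom
Original string S is at sorted index 1

Answer: n$oom
1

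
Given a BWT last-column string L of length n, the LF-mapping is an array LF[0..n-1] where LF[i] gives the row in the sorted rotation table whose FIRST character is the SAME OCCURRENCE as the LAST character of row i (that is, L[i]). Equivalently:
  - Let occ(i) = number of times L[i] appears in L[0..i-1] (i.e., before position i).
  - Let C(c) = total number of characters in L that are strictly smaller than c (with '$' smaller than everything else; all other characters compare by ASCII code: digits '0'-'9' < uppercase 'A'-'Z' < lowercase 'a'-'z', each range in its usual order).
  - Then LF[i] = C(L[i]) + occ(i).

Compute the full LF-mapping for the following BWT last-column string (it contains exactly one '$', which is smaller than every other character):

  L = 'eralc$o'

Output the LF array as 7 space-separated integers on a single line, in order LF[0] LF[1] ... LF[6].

Char counts: '$':1, 'a':1, 'c':1, 'e':1, 'l':1, 'o':1, 'r':1
C (first-col start): C('$')=0, C('a')=1, C('c')=2, C('e')=3, C('l')=4, C('o')=5, C('r')=6
L[0]='e': occ=0, LF[0]=C('e')+0=3+0=3
L[1]='r': occ=0, LF[1]=C('r')+0=6+0=6
L[2]='a': occ=0, LF[2]=C('a')+0=1+0=1
L[3]='l': occ=0, LF[3]=C('l')+0=4+0=4
L[4]='c': occ=0, LF[4]=C('c')+0=2+0=2
L[5]='$': occ=0, LF[5]=C('$')+0=0+0=0
L[6]='o': occ=0, LF[6]=C('o')+0=5+0=5

Answer: 3 6 1 4 2 0 5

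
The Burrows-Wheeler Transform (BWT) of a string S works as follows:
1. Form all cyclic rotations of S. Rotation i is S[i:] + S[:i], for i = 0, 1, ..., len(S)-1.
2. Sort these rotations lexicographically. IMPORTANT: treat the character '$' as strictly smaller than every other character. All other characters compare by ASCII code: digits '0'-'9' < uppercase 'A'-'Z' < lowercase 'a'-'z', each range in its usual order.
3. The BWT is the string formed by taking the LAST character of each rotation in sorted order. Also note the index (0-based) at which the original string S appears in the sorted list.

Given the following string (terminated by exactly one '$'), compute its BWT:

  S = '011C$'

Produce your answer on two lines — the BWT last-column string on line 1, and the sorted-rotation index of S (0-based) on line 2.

Answer: C$011
1

Derivation:
All 5 rotations (rotation i = S[i:]+S[:i]):
  rot[0] = 011C$
  rot[1] = 11C$0
  rot[2] = 1C$01
  rot[3] = C$011
  rot[4] = $011C
Sorted (with $ < everything):
  sorted[0] = $011C  (last char: 'C')
  sorted[1] = 011C$  (last char: '$')
  sorted[2] = 11C$0  (last char: '0')
  sorted[3] = 1C$01  (last char: '1')
  sorted[4] = C$011  (last char: '1')
Last column: C$011
Original string S is at sorted index 1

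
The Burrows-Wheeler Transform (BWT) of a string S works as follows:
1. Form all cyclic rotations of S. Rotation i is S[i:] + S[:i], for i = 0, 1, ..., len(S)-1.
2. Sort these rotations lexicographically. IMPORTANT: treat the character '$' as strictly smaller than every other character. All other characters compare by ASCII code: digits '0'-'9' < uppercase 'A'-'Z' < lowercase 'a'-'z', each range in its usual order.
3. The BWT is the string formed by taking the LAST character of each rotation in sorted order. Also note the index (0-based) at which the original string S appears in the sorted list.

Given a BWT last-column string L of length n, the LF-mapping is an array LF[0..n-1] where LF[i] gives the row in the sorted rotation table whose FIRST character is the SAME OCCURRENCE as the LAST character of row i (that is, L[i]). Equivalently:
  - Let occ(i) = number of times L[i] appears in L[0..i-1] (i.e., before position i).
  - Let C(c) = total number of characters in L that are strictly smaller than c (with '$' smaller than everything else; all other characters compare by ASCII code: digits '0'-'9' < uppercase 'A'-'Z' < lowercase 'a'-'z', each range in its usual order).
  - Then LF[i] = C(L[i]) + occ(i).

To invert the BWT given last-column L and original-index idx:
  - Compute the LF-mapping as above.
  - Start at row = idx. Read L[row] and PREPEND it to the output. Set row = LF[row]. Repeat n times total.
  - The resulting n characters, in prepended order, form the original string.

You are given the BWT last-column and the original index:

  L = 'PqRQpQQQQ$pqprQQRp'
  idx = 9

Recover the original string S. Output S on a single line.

Answer: RQQQQprppRqpQQQqP$

Derivation:
LF mapping: 1 15 9 2 11 3 4 5 6 0 12 16 13 17 7 8 10 14
Walk LF starting at row 9, prepending L[row]:
  step 1: row=9, L[9]='$', prepend. Next row=LF[9]=0
  step 2: row=0, L[0]='P', prepend. Next row=LF[0]=1
  step 3: row=1, L[1]='q', prepend. Next row=LF[1]=15
  step 4: row=15, L[15]='Q', prepend. Next row=LF[15]=8
  step 5: row=8, L[8]='Q', prepend. Next row=LF[8]=6
  step 6: row=6, L[6]='Q', prepend. Next row=LF[6]=4
  step 7: row=4, L[4]='p', prepend. Next row=LF[4]=11
  step 8: row=11, L[11]='q', prepend. Next row=LF[11]=16
  step 9: row=16, L[16]='R', prepend. Next row=LF[16]=10
  step 10: row=10, L[10]='p', prepend. Next row=LF[10]=12
  step 11: row=12, L[12]='p', prepend. Next row=LF[12]=13
  step 12: row=13, L[13]='r', prepend. Next row=LF[13]=17
  step 13: row=17, L[17]='p', prepend. Next row=LF[17]=14
  step 14: row=14, L[14]='Q', prepend. Next row=LF[14]=7
  step 15: row=7, L[7]='Q', prepend. Next row=LF[7]=5
  step 16: row=5, L[5]='Q', prepend. Next row=LF[5]=3
  step 17: row=3, L[3]='Q', prepend. Next row=LF[3]=2
  step 18: row=2, L[2]='R', prepend. Next row=LF[2]=9
Reversed output: RQQQQprppRqpQQQqP$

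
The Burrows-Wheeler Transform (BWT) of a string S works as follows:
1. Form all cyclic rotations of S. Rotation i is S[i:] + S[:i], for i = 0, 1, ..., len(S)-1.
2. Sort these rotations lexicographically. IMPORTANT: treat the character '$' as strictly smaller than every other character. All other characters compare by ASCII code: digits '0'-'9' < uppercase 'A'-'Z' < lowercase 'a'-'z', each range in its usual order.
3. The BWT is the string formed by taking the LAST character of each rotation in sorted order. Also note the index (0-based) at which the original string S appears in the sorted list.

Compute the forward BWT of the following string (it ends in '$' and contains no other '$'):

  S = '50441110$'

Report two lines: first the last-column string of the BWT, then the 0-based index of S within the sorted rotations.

Answer: 01511440$
8

Derivation:
All 9 rotations (rotation i = S[i:]+S[:i]):
  rot[0] = 50441110$
  rot[1] = 0441110$5
  rot[2] = 441110$50
  rot[3] = 41110$504
  rot[4] = 1110$5044
  rot[5] = 110$50441
  rot[6] = 10$504411
  rot[7] = 0$5044111
  rot[8] = $50441110
Sorted (with $ < everything):
  sorted[0] = $50441110  (last char: '0')
  sorted[1] = 0$5044111  (last char: '1')
  sorted[2] = 0441110$5  (last char: '5')
  sorted[3] = 10$504411  (last char: '1')
  sorted[4] = 110$50441  (last char: '1')
  sorted[5] = 1110$5044  (last char: '4')
  sorted[6] = 41110$504  (last char: '4')
  sorted[7] = 441110$50  (last char: '0')
  sorted[8] = 50441110$  (last char: '$')
Last column: 01511440$
Original string S is at sorted index 8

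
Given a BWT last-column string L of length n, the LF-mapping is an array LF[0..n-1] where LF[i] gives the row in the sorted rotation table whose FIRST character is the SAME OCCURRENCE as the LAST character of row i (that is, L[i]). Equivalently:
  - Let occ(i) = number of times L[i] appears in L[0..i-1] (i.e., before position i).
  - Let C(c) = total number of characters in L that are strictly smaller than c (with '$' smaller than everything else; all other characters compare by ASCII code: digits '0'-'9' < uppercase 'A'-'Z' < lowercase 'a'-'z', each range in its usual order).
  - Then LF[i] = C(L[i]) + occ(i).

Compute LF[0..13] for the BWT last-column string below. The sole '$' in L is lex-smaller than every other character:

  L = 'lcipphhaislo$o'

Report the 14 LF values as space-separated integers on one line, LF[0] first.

Answer: 7 2 5 11 12 3 4 1 6 13 8 9 0 10

Derivation:
Char counts: '$':1, 'a':1, 'c':1, 'h':2, 'i':2, 'l':2, 'o':2, 'p':2, 's':1
C (first-col start): C('$')=0, C('a')=1, C('c')=2, C('h')=3, C('i')=5, C('l')=7, C('o')=9, C('p')=11, C('s')=13
L[0]='l': occ=0, LF[0]=C('l')+0=7+0=7
L[1]='c': occ=0, LF[1]=C('c')+0=2+0=2
L[2]='i': occ=0, LF[2]=C('i')+0=5+0=5
L[3]='p': occ=0, LF[3]=C('p')+0=11+0=11
L[4]='p': occ=1, LF[4]=C('p')+1=11+1=12
L[5]='h': occ=0, LF[5]=C('h')+0=3+0=3
L[6]='h': occ=1, LF[6]=C('h')+1=3+1=4
L[7]='a': occ=0, LF[7]=C('a')+0=1+0=1
L[8]='i': occ=1, LF[8]=C('i')+1=5+1=6
L[9]='s': occ=0, LF[9]=C('s')+0=13+0=13
L[10]='l': occ=1, LF[10]=C('l')+1=7+1=8
L[11]='o': occ=0, LF[11]=C('o')+0=9+0=9
L[12]='$': occ=0, LF[12]=C('$')+0=0+0=0
L[13]='o': occ=1, LF[13]=C('o')+1=9+1=10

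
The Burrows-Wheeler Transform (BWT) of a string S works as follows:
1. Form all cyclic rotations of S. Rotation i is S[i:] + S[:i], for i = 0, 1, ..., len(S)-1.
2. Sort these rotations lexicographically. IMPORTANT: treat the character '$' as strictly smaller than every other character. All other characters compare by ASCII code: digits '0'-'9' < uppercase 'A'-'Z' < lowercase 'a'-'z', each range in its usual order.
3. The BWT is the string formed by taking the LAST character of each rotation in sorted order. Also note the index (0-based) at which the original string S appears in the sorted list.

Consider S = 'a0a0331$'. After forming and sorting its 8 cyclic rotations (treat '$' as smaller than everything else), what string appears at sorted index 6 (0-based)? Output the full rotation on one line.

Answer: a0331$a0

Derivation:
All 8 rotations (rotation i = S[i:]+S[:i]):
  rot[0] = a0a0331$
  rot[1] = 0a0331$a
  rot[2] = a0331$a0
  rot[3] = 0331$a0a
  rot[4] = 331$a0a0
  rot[5] = 31$a0a03
  rot[6] = 1$a0a033
  rot[7] = $a0a0331
Sorted (with $ < everything):
  sorted[0] = $a0a0331
  sorted[1] = 0331$a0a
  sorted[2] = 0a0331$a
  sorted[3] = 1$a0a033
  sorted[4] = 31$a0a03
  sorted[5] = 331$a0a0
  sorted[6] = a0331$a0
  sorted[7] = a0a0331$
sorted[6] = a0331$a0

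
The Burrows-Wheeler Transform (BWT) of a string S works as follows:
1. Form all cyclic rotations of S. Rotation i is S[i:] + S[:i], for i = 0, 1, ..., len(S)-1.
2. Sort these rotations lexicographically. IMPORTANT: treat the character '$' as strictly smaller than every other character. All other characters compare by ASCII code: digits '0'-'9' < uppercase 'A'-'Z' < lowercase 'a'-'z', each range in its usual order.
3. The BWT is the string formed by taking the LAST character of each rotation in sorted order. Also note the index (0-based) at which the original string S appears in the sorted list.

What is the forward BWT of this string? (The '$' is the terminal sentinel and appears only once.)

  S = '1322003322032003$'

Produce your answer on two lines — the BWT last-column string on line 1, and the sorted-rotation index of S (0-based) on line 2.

Answer: 322020$3223300130
6

Derivation:
All 17 rotations (rotation i = S[i:]+S[:i]):
  rot[0] = 1322003322032003$
  rot[1] = 322003322032003$1
  rot[2] = 22003322032003$13
  rot[3] = 2003322032003$132
  rot[4] = 003322032003$1322
  rot[5] = 03322032003$13220
  rot[6] = 3322032003$132200
  rot[7] = 322032003$1322003
  rot[8] = 22032003$13220033
  rot[9] = 2032003$132200332
  rot[10] = 032003$1322003322
  rot[11] = 32003$13220033220
  rot[12] = 2003$132200332203
  rot[13] = 003$1322003322032
  rot[14] = 03$13220033220320
  rot[15] = 3$132200332203200
  rot[16] = $1322003322032003
Sorted (with $ < everything):
  sorted[0] = $1322003322032003  (last char: '3')
  sorted[1] = 003$1322003322032  (last char: '2')
  sorted[2] = 003322032003$1322  (last char: '2')
  sorted[3] = 03$13220033220320  (last char: '0')
  sorted[4] = 032003$1322003322  (last char: '2')
  sorted[5] = 03322032003$13220  (last char: '0')
  sorted[6] = 1322003322032003$  (last char: '$')
  sorted[7] = 2003$132200332203  (last char: '3')
  sorted[8] = 2003322032003$132  (last char: '2')
  sorted[9] = 2032003$132200332  (last char: '2')
  sorted[10] = 22003322032003$13  (last char: '3')
  sorted[11] = 22032003$13220033  (last char: '3')
  sorted[12] = 3$132200332203200  (last char: '0')
  sorted[13] = 32003$13220033220  (last char: '0')
  sorted[14] = 322003322032003$1  (last char: '1')
  sorted[15] = 322032003$1322003  (last char: '3')
  sorted[16] = 3322032003$132200  (last char: '0')
Last column: 322020$3223300130
Original string S is at sorted index 6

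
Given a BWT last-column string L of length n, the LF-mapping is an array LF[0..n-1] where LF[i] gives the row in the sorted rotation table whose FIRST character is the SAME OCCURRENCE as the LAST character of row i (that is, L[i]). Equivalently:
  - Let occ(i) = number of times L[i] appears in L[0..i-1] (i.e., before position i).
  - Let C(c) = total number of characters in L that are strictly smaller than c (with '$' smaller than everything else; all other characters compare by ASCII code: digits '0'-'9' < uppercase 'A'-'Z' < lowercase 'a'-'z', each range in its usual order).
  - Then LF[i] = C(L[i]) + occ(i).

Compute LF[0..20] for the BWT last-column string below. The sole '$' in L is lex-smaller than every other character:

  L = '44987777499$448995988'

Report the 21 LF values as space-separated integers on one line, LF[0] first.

Answer: 1 2 15 11 7 8 9 10 3 16 17 0 4 5 12 18 19 6 20 13 14

Derivation:
Char counts: '$':1, '4':5, '5':1, '7':4, '8':4, '9':6
C (first-col start): C('$')=0, C('4')=1, C('5')=6, C('7')=7, C('8')=11, C('9')=15
L[0]='4': occ=0, LF[0]=C('4')+0=1+0=1
L[1]='4': occ=1, LF[1]=C('4')+1=1+1=2
L[2]='9': occ=0, LF[2]=C('9')+0=15+0=15
L[3]='8': occ=0, LF[3]=C('8')+0=11+0=11
L[4]='7': occ=0, LF[4]=C('7')+0=7+0=7
L[5]='7': occ=1, LF[5]=C('7')+1=7+1=8
L[6]='7': occ=2, LF[6]=C('7')+2=7+2=9
L[7]='7': occ=3, LF[7]=C('7')+3=7+3=10
L[8]='4': occ=2, LF[8]=C('4')+2=1+2=3
L[9]='9': occ=1, LF[9]=C('9')+1=15+1=16
L[10]='9': occ=2, LF[10]=C('9')+2=15+2=17
L[11]='$': occ=0, LF[11]=C('$')+0=0+0=0
L[12]='4': occ=3, LF[12]=C('4')+3=1+3=4
L[13]='4': occ=4, LF[13]=C('4')+4=1+4=5
L[14]='8': occ=1, LF[14]=C('8')+1=11+1=12
L[15]='9': occ=3, LF[15]=C('9')+3=15+3=18
L[16]='9': occ=4, LF[16]=C('9')+4=15+4=19
L[17]='5': occ=0, LF[17]=C('5')+0=6+0=6
L[18]='9': occ=5, LF[18]=C('9')+5=15+5=20
L[19]='8': occ=2, LF[19]=C('8')+2=11+2=13
L[20]='8': occ=3, LF[20]=C('8')+3=11+3=14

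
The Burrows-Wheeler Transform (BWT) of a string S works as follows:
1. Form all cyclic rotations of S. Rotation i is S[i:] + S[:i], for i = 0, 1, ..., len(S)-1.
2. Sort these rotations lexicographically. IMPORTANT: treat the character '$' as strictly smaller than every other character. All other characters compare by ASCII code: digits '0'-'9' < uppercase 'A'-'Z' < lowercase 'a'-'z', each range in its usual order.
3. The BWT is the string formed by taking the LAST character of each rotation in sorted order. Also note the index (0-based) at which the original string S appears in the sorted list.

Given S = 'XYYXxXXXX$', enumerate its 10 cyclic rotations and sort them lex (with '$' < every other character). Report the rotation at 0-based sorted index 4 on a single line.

Answer: XXXX$XYYXx

Derivation:
All 10 rotations (rotation i = S[i:]+S[:i]):
  rot[0] = XYYXxXXXX$
  rot[1] = YYXxXXXX$X
  rot[2] = YXxXXXX$XY
  rot[3] = XxXXXX$XYY
  rot[4] = xXXXX$XYYX
  rot[5] = XXXX$XYYXx
  rot[6] = XXX$XYYXxX
  rot[7] = XX$XYYXxXX
  rot[8] = X$XYYXxXXX
  rot[9] = $XYYXxXXXX
Sorted (with $ < everything):
  sorted[0] = $XYYXxXXXX
  sorted[1] = X$XYYXxXXX
  sorted[2] = XX$XYYXxXX
  sorted[3] = XXX$XYYXxX
  sorted[4] = XXXX$XYYXx
  sorted[5] = XYYXxXXXX$
  sorted[6] = XxXXXX$XYY
  sorted[7] = YXxXXXX$XY
  sorted[8] = YYXxXXXX$X
  sorted[9] = xXXXX$XYYX
sorted[4] = XXXX$XYYXx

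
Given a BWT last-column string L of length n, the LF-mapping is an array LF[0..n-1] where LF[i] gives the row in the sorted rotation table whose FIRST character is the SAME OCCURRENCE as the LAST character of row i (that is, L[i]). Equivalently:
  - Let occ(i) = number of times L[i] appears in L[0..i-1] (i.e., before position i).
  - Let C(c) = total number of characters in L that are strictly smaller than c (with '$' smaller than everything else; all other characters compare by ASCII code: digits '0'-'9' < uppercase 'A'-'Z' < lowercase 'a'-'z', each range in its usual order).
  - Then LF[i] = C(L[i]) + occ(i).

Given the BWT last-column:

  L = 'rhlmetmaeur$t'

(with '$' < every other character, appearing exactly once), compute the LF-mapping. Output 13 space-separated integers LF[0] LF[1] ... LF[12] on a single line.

Char counts: '$':1, 'a':1, 'e':2, 'h':1, 'l':1, 'm':2, 'r':2, 't':2, 'u':1
C (first-col start): C('$')=0, C('a')=1, C('e')=2, C('h')=4, C('l')=5, C('m')=6, C('r')=8, C('t')=10, C('u')=12
L[0]='r': occ=0, LF[0]=C('r')+0=8+0=8
L[1]='h': occ=0, LF[1]=C('h')+0=4+0=4
L[2]='l': occ=0, LF[2]=C('l')+0=5+0=5
L[3]='m': occ=0, LF[3]=C('m')+0=6+0=6
L[4]='e': occ=0, LF[4]=C('e')+0=2+0=2
L[5]='t': occ=0, LF[5]=C('t')+0=10+0=10
L[6]='m': occ=1, LF[6]=C('m')+1=6+1=7
L[7]='a': occ=0, LF[7]=C('a')+0=1+0=1
L[8]='e': occ=1, LF[8]=C('e')+1=2+1=3
L[9]='u': occ=0, LF[9]=C('u')+0=12+0=12
L[10]='r': occ=1, LF[10]=C('r')+1=8+1=9
L[11]='$': occ=0, LF[11]=C('$')+0=0+0=0
L[12]='t': occ=1, LF[12]=C('t')+1=10+1=11

Answer: 8 4 5 6 2 10 7 1 3 12 9 0 11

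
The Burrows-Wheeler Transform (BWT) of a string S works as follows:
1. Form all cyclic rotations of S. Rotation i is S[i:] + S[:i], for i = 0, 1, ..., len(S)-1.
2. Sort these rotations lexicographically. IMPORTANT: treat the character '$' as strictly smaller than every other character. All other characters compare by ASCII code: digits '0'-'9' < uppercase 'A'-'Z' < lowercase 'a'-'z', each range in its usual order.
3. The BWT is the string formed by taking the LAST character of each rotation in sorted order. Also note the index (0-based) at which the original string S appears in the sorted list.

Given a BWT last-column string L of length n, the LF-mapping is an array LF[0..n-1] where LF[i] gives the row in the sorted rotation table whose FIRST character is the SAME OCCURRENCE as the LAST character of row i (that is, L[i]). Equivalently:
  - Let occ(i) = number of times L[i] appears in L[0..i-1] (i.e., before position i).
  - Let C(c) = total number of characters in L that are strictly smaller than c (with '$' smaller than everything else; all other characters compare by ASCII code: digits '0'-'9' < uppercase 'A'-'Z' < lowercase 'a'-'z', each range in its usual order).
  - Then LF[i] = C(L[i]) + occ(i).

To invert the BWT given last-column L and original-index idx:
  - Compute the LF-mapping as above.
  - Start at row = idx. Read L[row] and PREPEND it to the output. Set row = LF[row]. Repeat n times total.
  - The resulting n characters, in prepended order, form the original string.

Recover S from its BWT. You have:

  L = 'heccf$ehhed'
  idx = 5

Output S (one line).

LF mapping: 8 4 1 2 7 0 5 9 10 6 3
Walk LF starting at row 5, prepending L[row]:
  step 1: row=5, L[5]='$', prepend. Next row=LF[5]=0
  step 2: row=0, L[0]='h', prepend. Next row=LF[0]=8
  step 3: row=8, L[8]='h', prepend. Next row=LF[8]=10
  step 4: row=10, L[10]='d', prepend. Next row=LF[10]=3
  step 5: row=3, L[3]='c', prepend. Next row=LF[3]=2
  step 6: row=2, L[2]='c', prepend. Next row=LF[2]=1
  step 7: row=1, L[1]='e', prepend. Next row=LF[1]=4
  step 8: row=4, L[4]='f', prepend. Next row=LF[4]=7
  step 9: row=7, L[7]='h', prepend. Next row=LF[7]=9
  step 10: row=9, L[9]='e', prepend. Next row=LF[9]=6
  step 11: row=6, L[6]='e', prepend. Next row=LF[6]=5
Reversed output: eehfeccdhh$

Answer: eehfeccdhh$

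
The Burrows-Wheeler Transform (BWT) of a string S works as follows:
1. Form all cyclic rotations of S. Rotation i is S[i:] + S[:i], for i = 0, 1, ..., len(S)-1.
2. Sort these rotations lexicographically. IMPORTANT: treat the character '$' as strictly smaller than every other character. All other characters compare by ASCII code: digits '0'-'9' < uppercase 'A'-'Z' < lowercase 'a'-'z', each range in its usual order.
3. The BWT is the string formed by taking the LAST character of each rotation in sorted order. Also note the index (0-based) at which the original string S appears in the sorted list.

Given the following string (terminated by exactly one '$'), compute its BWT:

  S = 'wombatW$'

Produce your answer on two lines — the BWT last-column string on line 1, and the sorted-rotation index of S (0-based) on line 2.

Answer: Wtbmowa$
7

Derivation:
All 8 rotations (rotation i = S[i:]+S[:i]):
  rot[0] = wombatW$
  rot[1] = ombatW$w
  rot[2] = mbatW$wo
  rot[3] = batW$wom
  rot[4] = atW$womb
  rot[5] = tW$womba
  rot[6] = W$wombat
  rot[7] = $wombatW
Sorted (with $ < everything):
  sorted[0] = $wombatW  (last char: 'W')
  sorted[1] = W$wombat  (last char: 't')
  sorted[2] = atW$womb  (last char: 'b')
  sorted[3] = batW$wom  (last char: 'm')
  sorted[4] = mbatW$wo  (last char: 'o')
  sorted[5] = ombatW$w  (last char: 'w')
  sorted[6] = tW$womba  (last char: 'a')
  sorted[7] = wombatW$  (last char: '$')
Last column: Wtbmowa$
Original string S is at sorted index 7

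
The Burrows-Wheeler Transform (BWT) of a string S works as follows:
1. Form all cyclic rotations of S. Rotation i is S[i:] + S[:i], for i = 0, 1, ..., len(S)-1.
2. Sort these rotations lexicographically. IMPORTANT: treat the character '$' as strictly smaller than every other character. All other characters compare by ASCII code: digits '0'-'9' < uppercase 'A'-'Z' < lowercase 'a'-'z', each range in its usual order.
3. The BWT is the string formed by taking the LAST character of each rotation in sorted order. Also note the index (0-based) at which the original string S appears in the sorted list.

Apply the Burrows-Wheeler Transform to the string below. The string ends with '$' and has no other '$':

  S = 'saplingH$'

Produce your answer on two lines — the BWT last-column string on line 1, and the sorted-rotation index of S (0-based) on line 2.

All 9 rotations (rotation i = S[i:]+S[:i]):
  rot[0] = saplingH$
  rot[1] = aplingH$s
  rot[2] = plingH$sa
  rot[3] = lingH$sap
  rot[4] = ingH$sapl
  rot[5] = ngH$sapli
  rot[6] = gH$saplin
  rot[7] = H$sapling
  rot[8] = $saplingH
Sorted (with $ < everything):
  sorted[0] = $saplingH  (last char: 'H')
  sorted[1] = H$sapling  (last char: 'g')
  sorted[2] = aplingH$s  (last char: 's')
  sorted[3] = gH$saplin  (last char: 'n')
  sorted[4] = ingH$sapl  (last char: 'l')
  sorted[5] = lingH$sap  (last char: 'p')
  sorted[6] = ngH$sapli  (last char: 'i')
  sorted[7] = plingH$sa  (last char: 'a')
  sorted[8] = saplingH$  (last char: '$')
Last column: Hgsnlpia$
Original string S is at sorted index 8

Answer: Hgsnlpia$
8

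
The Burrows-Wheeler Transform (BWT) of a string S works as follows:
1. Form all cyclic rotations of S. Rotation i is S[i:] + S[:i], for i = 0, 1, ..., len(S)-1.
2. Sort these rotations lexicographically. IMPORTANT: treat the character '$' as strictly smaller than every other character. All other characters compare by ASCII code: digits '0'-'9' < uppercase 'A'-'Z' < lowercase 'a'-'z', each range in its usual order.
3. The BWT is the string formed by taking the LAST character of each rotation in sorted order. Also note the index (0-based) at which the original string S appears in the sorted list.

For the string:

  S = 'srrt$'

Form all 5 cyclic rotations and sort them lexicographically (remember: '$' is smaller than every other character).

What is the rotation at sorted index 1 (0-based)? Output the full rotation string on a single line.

All 5 rotations (rotation i = S[i:]+S[:i]):
  rot[0] = srrt$
  rot[1] = rrt$s
  rot[2] = rt$sr
  rot[3] = t$srr
  rot[4] = $srrt
Sorted (with $ < everything):
  sorted[0] = $srrt
  sorted[1] = rrt$s
  sorted[2] = rt$sr
  sorted[3] = srrt$
  sorted[4] = t$srr
sorted[1] = rrt$s

Answer: rrt$s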